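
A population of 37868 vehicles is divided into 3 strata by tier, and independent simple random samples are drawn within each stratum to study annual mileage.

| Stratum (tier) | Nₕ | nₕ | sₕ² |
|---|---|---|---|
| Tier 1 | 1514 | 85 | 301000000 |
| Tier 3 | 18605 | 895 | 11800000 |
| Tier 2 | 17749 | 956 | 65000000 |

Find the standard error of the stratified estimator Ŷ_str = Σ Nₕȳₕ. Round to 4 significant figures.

Var(Ŷ_str) = Σₕ Nₕ²(1 − fₕ)sₕ²/nₕ.
Tier 1: 1514²·(1 − 85/1514)·301000000/85 = 7.6613565 × 10^12.
Tier 3: 18605²·(1 − 895/18605)·11800000/895 = 4.344174 × 10^12.
Tier 2: 17749²·(1 − 956/17749)·65000000/956 = 2.0265515 × 10^13.
Sum = 3.2271046 × 10^13.
SE = √(3.2271046 × 10^13) = 5.681 × 10^6.

5.681 × 10^6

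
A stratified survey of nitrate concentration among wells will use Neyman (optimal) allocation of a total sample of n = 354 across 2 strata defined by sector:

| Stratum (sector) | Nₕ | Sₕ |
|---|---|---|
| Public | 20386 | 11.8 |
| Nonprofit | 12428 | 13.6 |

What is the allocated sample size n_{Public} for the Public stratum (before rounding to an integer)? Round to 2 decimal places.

207.91

Neyman allocation: nₕ = n·NₕSₕ / Σⱼ NⱼSⱼ.
Σ NⱼSⱼ = 20386·11.8 + 12428·13.6 = 409575.6.
n_{Public} = 354·20386·11.8 / 409575.6 = 207.91.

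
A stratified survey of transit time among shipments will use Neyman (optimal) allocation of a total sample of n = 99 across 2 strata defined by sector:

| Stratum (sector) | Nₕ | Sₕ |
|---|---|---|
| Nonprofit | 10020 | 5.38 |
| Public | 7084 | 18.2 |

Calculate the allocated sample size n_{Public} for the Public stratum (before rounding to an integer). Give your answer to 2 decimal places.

69.81

Neyman allocation: nₕ = n·NₕSₕ / Σⱼ NⱼSⱼ.
Σ NⱼSⱼ = 10020·5.38 + 7084·18.2 = 182836.4.
n_{Public} = 99·7084·18.2 / 182836.4 = 69.81.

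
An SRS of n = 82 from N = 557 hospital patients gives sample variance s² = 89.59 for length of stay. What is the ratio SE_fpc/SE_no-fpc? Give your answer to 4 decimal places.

0.9235

f = n/N = 82/557 = 0.14721724.
SE_no-fpc = √(s²/n) = 1.0452564; SE_fpc = √((1−f)s²/n) = 0.96525498.
Ratio = √(1−f) = 0.92346238.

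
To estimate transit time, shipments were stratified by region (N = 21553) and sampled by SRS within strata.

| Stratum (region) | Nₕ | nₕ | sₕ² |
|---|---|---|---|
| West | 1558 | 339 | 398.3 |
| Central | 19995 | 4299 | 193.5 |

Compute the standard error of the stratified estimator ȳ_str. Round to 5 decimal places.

Var(ȳ_str) = Σₕ Wₕ²(1 − fₕ)sₕ²/nₕ with Wₕ = Nₕ/N, N = 21553.
West: Wₕ = 0.07228692; term = 0.07228692²·(1 − 0.21758665)·398.3/339 = 0.0048035942.
Central: Wₕ = 0.92771308; term = 0.92771308²·(1 − 0.21500375)·193.5/4299 = 0.030409443.
Sum = 0.035213037.
SE = √(0.035213037) = 0.18765.

0.18765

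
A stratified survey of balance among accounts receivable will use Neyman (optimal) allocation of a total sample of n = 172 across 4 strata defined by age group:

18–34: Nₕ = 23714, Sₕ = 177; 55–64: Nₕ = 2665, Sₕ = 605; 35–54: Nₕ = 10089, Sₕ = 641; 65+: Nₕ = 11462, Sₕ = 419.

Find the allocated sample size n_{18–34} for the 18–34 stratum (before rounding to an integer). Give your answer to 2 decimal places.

Neyman allocation: nₕ = n·NₕSₕ / Σⱼ NⱼSⱼ.
Σ NⱼSⱼ = 23714·177 + 2665·605 + 10089·641 + 11462·419 = 1.707933 × 10^7.
n_{18–34} = 172·23714·177 / (1.707933 × 10^7) = 42.27.

42.27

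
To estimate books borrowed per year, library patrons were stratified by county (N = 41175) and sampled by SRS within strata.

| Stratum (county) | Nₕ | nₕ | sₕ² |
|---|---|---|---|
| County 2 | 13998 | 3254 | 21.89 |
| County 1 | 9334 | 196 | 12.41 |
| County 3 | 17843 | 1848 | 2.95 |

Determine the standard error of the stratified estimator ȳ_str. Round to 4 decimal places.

0.0636

Var(ȳ_str) = Σₕ Wₕ²(1 − fₕ)sₕ²/nₕ with Wₕ = Nₕ/N, N = 41175.
County 2: Wₕ = 0.33996357; term = 0.33996357²·(1 − 0.23246178)·21.89/3254 = 5.9675077 × 10^-4.
County 1: Wₕ = 0.22669095; term = 0.22669095²·(1 − 0.02099850)·12.41/196 = 0.0031854254.
County 3: Wₕ = 0.43334548; term = 0.43334548²·(1 − 0.10357003)·2.95/1848 = 2.6872307 × 10^-4.
Sum = 0.0040508992.
SE = √(0.0040508992) = 0.0636.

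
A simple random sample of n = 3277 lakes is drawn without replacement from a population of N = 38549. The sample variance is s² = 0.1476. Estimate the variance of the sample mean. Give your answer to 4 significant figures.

Under SRS without replacement, Var(ȳ) = (1 − f)·s²/n with f = n/N = 3277/38549 = 0.08500869.
Var(ȳ) = (1 − 0.08500869)·0.1476/3277 = 0.91499131·4.5041196 × 10^-5 = 4.1212303 × 10^-5.

4.121 × 10^-5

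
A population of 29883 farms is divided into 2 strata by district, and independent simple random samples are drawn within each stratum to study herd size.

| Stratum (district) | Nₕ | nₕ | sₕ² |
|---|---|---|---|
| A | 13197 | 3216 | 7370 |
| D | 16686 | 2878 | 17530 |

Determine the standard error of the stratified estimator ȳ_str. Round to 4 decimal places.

1.3819

Var(ȳ_str) = Σₕ Wₕ²(1 − fₕ)sₕ²/nₕ with Wₕ = Nₕ/N, N = 29883.
A: Wₕ = 0.44162233; term = 0.44162233²·(1 − 0.24369175)·7370/3216 = 0.33802773.
D: Wₕ = 0.55837767; term = 0.55837767²·(1 − 0.17247992)·17530/2878 = 1.5715411.
Sum = 1.9095688.
SE = √(1.9095688) = 1.3819.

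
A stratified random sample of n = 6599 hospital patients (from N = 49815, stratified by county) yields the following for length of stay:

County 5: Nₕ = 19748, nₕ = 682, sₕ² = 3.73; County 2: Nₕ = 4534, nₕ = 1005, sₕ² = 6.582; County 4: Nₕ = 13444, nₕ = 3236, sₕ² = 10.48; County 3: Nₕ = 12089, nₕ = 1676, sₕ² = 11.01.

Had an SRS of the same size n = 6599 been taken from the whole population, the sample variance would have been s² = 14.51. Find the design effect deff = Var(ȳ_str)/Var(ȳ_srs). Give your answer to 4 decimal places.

Var(ȳ_str) = Σ Wₕ²(1−fₕ)sₕ²/nₕ with Wₕ = Nₕ/49815:
  County 5: (19748/49815)²·(1−682/19748)·3.73/682 = 8.2982573 × 10^-4
  County 2: (4534/49815)²·(1−1005/4534)·6.582/1005 = 4.2228409 × 10^-5
  County 4: (13444/49815)²·(1−3236/13444)·10.48/3236 = 1.7910251 × 10^-4
  County 3: (12089/49815)²·(1−1676/12089)·11.01/1676 = 3.3324165 × 10^-4
  → Var(ȳ_str) = 0.0013843983.
Var(ȳ_srs) = (1 − 6599/49815)·14.51/6599 = 0.0019075403.
deff = 0.0013843983 / 0.0019075403 = 0.7258.

0.7258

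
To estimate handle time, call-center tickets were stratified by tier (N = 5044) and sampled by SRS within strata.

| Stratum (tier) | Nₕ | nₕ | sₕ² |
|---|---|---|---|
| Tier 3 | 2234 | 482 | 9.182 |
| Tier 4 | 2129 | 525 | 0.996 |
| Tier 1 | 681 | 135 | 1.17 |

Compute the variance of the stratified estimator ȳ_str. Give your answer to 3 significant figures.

Var(ȳ_str) = Σₕ Wₕ²(1 − fₕ)sₕ²/nₕ with Wₕ = Nₕ/N, N = 5044.
Tier 3: Wₕ = 0.44290246; term = 0.44290246²·(1 − 0.21575649)·9.182/482 = 0.0029306055.
Tier 4: Wₕ = 0.42208565; term = 0.42208565²·(1 − 0.24659465)·0.996/525 = 2.5464192 × 10^-4.
Tier 1: Wₕ = 0.13501190; term = 0.13501190²·(1 − 0.19823789)·1.17/135 = 1.2666064 × 10^-4.
Sum = 0.0033119081.

0.00331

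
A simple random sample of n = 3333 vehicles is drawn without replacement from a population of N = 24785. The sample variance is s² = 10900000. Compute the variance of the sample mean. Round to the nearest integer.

2831

Under SRS without replacement, Var(ȳ) = (1 − f)·s²/n with f = n/N = 3333/24785 = 0.13447650.
Var(ȳ) = (1 − 0.13447650)·10900000/3333 = 0.86552350·3270.327 = 2830.5449.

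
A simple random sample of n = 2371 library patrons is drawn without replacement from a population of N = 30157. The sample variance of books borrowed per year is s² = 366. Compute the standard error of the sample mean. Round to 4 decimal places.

Under SRS without replacement, Var(ȳ) = (1 − f)·s²/n with f = n/N = 2371/30157 = 0.07862188.
Var(ȳ) = (1 − 0.07862188)·366/2371 = 0.92137812·0.15436525 = 0.14222876.
SE(ȳ) = √(0.14222876) = 0.3771.

0.3771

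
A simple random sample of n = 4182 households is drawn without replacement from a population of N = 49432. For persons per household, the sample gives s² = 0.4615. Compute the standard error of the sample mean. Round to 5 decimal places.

Under SRS without replacement, Var(ȳ) = (1 − f)·s²/n with f = n/N = 4182/49432 = 0.08460107.
Var(ȳ) = (1 − 0.08460107)·0.4615/4182 = 0.91539893·1.103539 × 10^-4 = 1.0101784 × 10^-4.
SE(ȳ) = √(1.0101784 × 10^-4) = 0.01005.

0.01005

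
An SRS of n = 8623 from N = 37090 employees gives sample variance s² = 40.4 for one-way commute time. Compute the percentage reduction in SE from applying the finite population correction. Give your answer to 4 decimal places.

f = n/N = 8623/37090 = 0.23248854.
SE_no-fpc = √(s²/n) = 0.068448115; SE_fpc = √((1−f)s²/n) = 0.05996584.
Ratio = √(1−f) = 0.87607731. Reduction = 100·(1 − 0.87607731) = 12.3923%.

12.3923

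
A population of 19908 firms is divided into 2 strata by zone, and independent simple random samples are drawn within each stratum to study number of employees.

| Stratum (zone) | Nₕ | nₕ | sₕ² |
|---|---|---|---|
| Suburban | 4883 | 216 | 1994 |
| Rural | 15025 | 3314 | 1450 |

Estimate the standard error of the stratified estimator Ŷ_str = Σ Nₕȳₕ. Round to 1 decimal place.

Var(Ŷ_str) = Σₕ Nₕ²(1 − fₕ)sₕ²/nₕ.
Suburban: 4883²·(1 − 216/4883)·1994/216 = 2.1037587 × 10^8.
Rural: 15025²·(1 − 3314/15025)·1450/3314 = 7.6988163 × 10^7.
Sum = 2.8736403 × 10^8.
SE = √(2.8736403 × 10^8) = 16951.8.

16951.8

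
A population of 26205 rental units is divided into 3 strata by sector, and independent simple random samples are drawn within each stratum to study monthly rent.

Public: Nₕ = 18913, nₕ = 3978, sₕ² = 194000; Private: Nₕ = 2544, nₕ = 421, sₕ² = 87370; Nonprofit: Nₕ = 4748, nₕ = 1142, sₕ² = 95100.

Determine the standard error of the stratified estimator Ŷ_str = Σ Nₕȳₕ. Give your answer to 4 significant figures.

Var(Ŷ_str) = Σₕ Nₕ²(1 − fₕ)sₕ²/nₕ.
Public: 18913²·(1 − 3978/18913)·194000/3978 = 1.3775349 × 10^10.
Private: 2544²·(1 − 421/2544)·87370/421 = 1.1208496 × 10^9.
Nonprofit: 4748²·(1 − 1142/4748)·95100/1142 = 1.4257745 × 10^9.
Sum = 1.6321973 × 10^10.
SE = √(1.6321973 × 10^10) = 127800.

127800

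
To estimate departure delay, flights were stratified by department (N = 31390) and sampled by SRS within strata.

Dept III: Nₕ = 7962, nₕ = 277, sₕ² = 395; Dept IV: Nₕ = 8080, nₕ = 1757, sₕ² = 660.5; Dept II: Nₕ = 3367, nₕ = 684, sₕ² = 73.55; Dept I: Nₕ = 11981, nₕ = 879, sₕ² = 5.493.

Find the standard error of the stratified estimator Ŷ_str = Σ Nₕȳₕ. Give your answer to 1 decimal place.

Var(Ŷ_str) = Σₕ Nₕ²(1 − fₕ)sₕ²/nₕ.
Dept III: 7962²·(1 − 277/7962)·395/277 = 8.7253603 × 10^7.
Dept IV: 8080²·(1 − 1757/8080)·660.5/1757 = 1.9205942 × 10^7.
Dept II: 3367²·(1 − 684/3367)·73.55/684 = 971382.7.
Dept I: 11981²·(1 − 879/11981)·5.493/879 = 831218.15.
Sum = 1.0826215 × 10^8.
SE = √(1.0826215 × 10^8) = 10404.9.

10404.9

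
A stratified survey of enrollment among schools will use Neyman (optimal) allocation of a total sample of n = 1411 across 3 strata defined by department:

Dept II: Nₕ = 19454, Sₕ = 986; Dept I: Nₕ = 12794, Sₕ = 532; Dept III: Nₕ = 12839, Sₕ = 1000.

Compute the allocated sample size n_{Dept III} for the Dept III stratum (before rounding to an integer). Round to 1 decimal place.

Neyman allocation: nₕ = n·NₕSₕ / Σⱼ NⱼSⱼ.
Σ NⱼSⱼ = 19454·986 + 12794·532 + 12839·1000 = 3.8827052 × 10^7.
n_{Dept III} = 1411·12839·1000 / (3.8827052 × 10^7) = 466.6.

466.6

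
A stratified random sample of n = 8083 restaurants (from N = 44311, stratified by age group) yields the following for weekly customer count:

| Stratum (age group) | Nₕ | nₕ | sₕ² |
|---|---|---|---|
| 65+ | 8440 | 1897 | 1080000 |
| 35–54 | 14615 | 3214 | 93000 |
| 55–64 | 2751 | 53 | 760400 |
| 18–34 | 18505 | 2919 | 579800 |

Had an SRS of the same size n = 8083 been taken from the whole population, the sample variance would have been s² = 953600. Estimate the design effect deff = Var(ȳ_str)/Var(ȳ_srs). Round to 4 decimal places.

1.0562

Var(ȳ_str) = Σ Wₕ²(1−fₕ)sₕ²/nₕ with Wₕ = Nₕ/44311:
  65+: (8440/44311)²·(1−1897/8440)·1080000/1897 = 16.012262
  35–54: (14615/44311)²·(1−3214/14615)·93000/3214 = 2.4555893
  55–64: (2751/44311)²·(1−53/2751)·760400/53 = 54.234504
  18–34: (18505/44311)²·(1−2919/18505)·579800/2919 = 29.177278
  → Var(ȳ_str) = 101.87963.
Var(ȳ_srs) = (1 − 8083/44311)·953600/8083 = 96.455383.
deff = 101.87963 / 96.455383 = 1.0562.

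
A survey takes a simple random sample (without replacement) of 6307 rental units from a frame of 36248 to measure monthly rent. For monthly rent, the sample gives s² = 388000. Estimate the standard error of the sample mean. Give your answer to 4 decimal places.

Under SRS without replacement, Var(ȳ) = (1 − f)·s²/n with f = n/N = 6307/36248 = 0.17399581.
Var(ȳ) = (1 − 0.17399581)·388000/6307 = 0.82600419·61.518947 = 50.814908.
SE(ȳ) = √(50.814908) = 7.1285.

7.1285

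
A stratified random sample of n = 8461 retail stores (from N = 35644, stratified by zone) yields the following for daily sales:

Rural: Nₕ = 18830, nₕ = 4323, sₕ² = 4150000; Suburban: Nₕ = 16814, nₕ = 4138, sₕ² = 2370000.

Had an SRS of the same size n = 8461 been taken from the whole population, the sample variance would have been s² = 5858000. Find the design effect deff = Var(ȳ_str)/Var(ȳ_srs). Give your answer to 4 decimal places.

0.5729

Var(ȳ_str) = Σ Wₕ²(1−fₕ)sₕ²/nₕ with Wₕ = Nₕ/35644:
  Rural: (18830/35644)²·(1−4323/18830)·4150000/4323 = 206.40391
  Suburban: (16814/35644)²·(1−4138/16814)·2370000/4138 = 96.081166
  → Var(ȳ_str) = 302.48508.
Var(ȳ_srs) = (1 − 8461/35644)·5858000/8461 = 528.00571.
deff = 302.48508 / 528.00571 = 0.5729.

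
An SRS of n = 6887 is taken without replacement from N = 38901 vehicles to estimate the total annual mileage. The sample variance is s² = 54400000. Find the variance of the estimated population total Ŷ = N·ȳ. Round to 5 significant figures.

9.8372 × 10^12

Var(Ŷ) = N²·Var(ȳ) = N²·(1 − n/N)·s²/n.
f = 6887/38901 = 0.17703915; Var(ȳ) = 0.82296085·54400000/6887 = 6500.5184.
Var(Ŷ) = 38901² · 6500.5184 = 9.8371552 × 10^12.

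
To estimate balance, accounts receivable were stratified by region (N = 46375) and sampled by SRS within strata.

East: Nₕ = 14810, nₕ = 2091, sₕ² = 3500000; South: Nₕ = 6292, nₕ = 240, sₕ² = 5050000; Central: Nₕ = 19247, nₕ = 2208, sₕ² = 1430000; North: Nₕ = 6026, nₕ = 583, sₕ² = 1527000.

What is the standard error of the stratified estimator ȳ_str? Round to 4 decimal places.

25.6491

Var(ȳ_str) = Σₕ Wₕ²(1 − fₕ)sₕ²/nₕ with Wₕ = Nₕ/N, N = 46375.
East: Wₕ = 0.31935310; term = 0.31935310²·(1 − 0.14118839)·3500000/2091 = 146.60683.
South: Wₕ = 0.13567655; term = 0.13567655²·(1 − 0.03814367)·5050000/240 = 372.56317.
Central: Wₕ = 0.41502965; term = 0.41502965²·(1 − 0.11471918)·1430000/2208 = 98.758906.
North: Wₕ = 0.12994070; term = 0.12994070²·(1 − 0.09674743)·1527000/583 = 39.945706.
Sum = 657.87461.
SE = √(657.87461) = 25.6491.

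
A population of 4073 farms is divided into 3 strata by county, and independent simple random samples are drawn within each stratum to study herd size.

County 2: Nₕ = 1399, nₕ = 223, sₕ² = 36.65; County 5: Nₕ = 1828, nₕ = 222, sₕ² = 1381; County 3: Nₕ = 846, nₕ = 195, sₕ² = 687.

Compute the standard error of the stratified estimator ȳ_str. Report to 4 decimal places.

1.1109

Var(ȳ_str) = Σₕ Wₕ²(1 − fₕ)sₕ²/nₕ with Wₕ = Nₕ/N, N = 4073.
County 2: Wₕ = 0.34348146; term = 0.34348146²·(1 − 0.15939957)·36.65/223 = 0.016299164.
County 5: Wₕ = 0.44880923; term = 0.44880923²·(1 − 0.12144420)·1381/222 = 1.1008639.
County 3: Wₕ = 0.20770931; term = 0.20770931²·(1 − 0.23049645)·687/195 = 0.11696197.
Sum = 1.234125.
SE = √(1.234125) = 1.1109.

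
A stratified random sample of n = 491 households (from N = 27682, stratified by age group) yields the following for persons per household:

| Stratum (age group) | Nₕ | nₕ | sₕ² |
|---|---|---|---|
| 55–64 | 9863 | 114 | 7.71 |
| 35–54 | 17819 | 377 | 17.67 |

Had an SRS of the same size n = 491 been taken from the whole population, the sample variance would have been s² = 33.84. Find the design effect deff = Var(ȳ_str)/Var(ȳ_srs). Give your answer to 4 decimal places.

Var(ȳ_str) = Σ Wₕ²(1−fₕ)sₕ²/nₕ with Wₕ = Nₕ/27682:
  55–64: (9863/27682)²·(1−114/9863)·7.71/114 = 0.008486404
  35–54: (17819/27682)²·(1−377/17819)·17.67/377 = 0.019009902
  → Var(ȳ_str) = 0.027496306.
Var(ȳ_srs) = (1 − 491/27682)·33.84/491 = 0.067698115.
deff = 0.027496306 / 0.067698115 = 0.4062.

0.4062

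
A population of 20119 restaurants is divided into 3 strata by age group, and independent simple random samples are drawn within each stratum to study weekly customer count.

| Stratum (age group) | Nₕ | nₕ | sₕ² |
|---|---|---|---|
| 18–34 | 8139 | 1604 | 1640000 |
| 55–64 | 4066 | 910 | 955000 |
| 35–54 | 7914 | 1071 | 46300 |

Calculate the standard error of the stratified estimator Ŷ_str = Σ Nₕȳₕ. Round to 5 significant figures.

264930

Var(Ŷ_str) = Σₕ Nₕ²(1 − fₕ)sₕ²/nₕ.
18–34: 8139²·(1 − 1604/8139)·1640000/1604 = 5.4382119 × 10^10.
55–64: 4066²·(1 − 910/4066)·955000/910 = 1.346686 × 10^10.
35–54: 7914²·(1 − 1071/7914)·46300/1071 = 2.3411762 × 10^9.
Sum = 7.0190155 × 10^10.
SE = √(7.0190155 × 10^10) = 264930.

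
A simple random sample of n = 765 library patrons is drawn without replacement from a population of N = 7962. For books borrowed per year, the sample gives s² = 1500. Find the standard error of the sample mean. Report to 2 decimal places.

Under SRS without replacement, Var(ȳ) = (1 − f)·s²/n with f = n/N = 765/7962 = 0.09608139.
Var(ȳ) = (1 − 0.09608139)·1500/765 = 0.90391861·1.9607843 = 1.7723894.
SE(ȳ) = √(1.7723894) = 1.33.

1.33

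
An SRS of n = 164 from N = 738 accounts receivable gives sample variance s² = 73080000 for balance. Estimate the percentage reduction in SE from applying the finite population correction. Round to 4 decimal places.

11.8083

f = n/N = 164/738 = 0.22222222.
SE_no-fpc = √(s²/n) = 667.54008; SE_fpc = √((1−f)s²/n) = 588.71501.
Ratio = √(1−f) = 0.88191710. Reduction = 100·(1 − 0.88191710) = 11.8083%.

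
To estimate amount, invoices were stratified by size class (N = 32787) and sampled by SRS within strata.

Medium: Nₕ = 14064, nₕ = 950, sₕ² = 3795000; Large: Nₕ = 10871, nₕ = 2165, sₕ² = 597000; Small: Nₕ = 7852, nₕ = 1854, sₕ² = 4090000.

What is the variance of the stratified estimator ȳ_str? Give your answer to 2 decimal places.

Var(ȳ_str) = Σₕ Wₕ²(1 − fₕ)sₕ²/nₕ with Wₕ = Nₕ/N, N = 32787.
Medium: Wₕ = 0.42895050; term = 0.42895050²·(1 − 0.06754835)·3795000/950 = 685.37593.
Large: Wₕ = 0.33156434; term = 0.33156434²·(1 − 0.19915371)·597000/2165 = 24.277347.
Small: Wₕ = 0.23948516; term = 0.23948516²·(1 − 0.23611819)·4090000/1854 = 96.648912.
Sum = 806.30219.

806.30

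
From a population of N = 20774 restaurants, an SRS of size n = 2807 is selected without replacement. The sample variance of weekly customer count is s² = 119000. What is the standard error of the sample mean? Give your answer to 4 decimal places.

6.0552

Under SRS without replacement, Var(ȳ) = (1 − f)·s²/n with f = n/N = 2807/20774 = 0.13512082.
Var(ȳ) = (1 − 0.13512082)·119000/2807 = 0.86487918·42.394015 = 36.665701.
SE(ȳ) = √(36.665701) = 6.0552.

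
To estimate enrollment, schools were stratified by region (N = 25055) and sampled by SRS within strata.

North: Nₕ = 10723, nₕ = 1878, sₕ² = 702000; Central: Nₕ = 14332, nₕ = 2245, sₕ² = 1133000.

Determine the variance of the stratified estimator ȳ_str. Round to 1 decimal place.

Var(ȳ_str) = Σₕ Wₕ²(1 − fₕ)sₕ²/nₕ with Wₕ = Nₕ/N, N = 25055.
North: Wₕ = 0.42797845; term = 0.42797845²·(1 − 0.17513755)·702000/1878 = 56.47638.
Central: Wₕ = 0.57202155; term = 0.57202155²·(1 − 0.15664248)·1133000/2245 = 139.26759.
Sum = 195.74397.

195.7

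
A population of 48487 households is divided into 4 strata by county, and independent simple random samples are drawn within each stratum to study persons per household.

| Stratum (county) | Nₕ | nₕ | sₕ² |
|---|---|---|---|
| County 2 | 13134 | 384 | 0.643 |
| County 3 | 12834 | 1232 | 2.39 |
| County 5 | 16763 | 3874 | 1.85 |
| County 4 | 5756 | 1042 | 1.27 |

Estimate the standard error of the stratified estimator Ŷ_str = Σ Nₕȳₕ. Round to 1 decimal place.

Var(Ŷ_str) = Σₕ Nₕ²(1 − fₕ)sₕ²/nₕ.
County 2: 13134²·(1 − 384/13134)·0.643/384 = 280405.77.
County 3: 12834²·(1 − 1232/12834)·2.39/1232 = 288856.46.
County 5: 16763²·(1 − 3874/16763)·1.85/3874 = 103177.04.
County 4: 5756²·(1 − 1042/5756)·1.27/1042 = 33070.927.
Sum = 705510.2.
SE = √(705510.2) = 839.9.

839.9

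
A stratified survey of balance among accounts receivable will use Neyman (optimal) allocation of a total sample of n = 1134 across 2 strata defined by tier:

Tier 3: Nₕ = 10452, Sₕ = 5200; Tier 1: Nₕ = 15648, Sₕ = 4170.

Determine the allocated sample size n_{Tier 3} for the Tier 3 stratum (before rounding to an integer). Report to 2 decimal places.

515.32

Neyman allocation: nₕ = n·NₕSₕ / Σⱼ NⱼSⱼ.
Σ NⱼSⱼ = 10452·5200 + 15648·4170 = 1.1960256 × 10^8.
n_{Tier 3} = 1134·10452·5200 / (1.1960256 × 10^8) = 515.32.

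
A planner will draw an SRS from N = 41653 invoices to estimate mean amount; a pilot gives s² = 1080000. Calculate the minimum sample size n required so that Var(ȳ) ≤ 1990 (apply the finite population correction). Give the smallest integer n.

Without fpc, n₀ = s²/D = 1080000/1990 = 542.7136.
With fpc, (1 − n/N)·s²/n ≤ D requires n ≥ n₀/(1 + n₀/N) = 542.7136/(1 + 542.7136/41653) = 535.7333.
Rounding up, n = 536.

536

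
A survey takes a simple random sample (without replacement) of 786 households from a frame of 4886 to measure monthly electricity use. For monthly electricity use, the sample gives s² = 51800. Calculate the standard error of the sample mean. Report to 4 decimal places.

7.4365

Under SRS without replacement, Var(ȳ) = (1 − f)·s²/n with f = n/N = 786/4886 = 0.16086779.
Var(ȳ) = (1 − 0.16086779)·51800/786 = 0.83913221·65.903308 = 55.301589.
SE(ȳ) = √(55.301589) = 7.4365.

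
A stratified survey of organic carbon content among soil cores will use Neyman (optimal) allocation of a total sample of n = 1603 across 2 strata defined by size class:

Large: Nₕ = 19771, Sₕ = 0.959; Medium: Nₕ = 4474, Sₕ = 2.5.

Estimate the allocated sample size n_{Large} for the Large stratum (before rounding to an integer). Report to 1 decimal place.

1008.2

Neyman allocation: nₕ = n·NₕSₕ / Σⱼ NⱼSⱼ.
Σ NⱼSⱼ = 19771·0.959 + 4474·2.5 = 30145.389.
n_{Large} = 1603·19771·0.959 / 30145.389 = 1008.2.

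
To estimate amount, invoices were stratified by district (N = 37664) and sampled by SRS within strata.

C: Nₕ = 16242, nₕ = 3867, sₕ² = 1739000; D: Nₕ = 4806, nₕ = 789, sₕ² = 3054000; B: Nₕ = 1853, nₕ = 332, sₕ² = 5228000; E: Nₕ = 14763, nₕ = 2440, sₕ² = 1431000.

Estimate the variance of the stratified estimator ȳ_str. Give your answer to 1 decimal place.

Var(ȳ_str) = Σₕ Wₕ²(1 − fₕ)sₕ²/nₕ with Wₕ = Nₕ/N, N = 37664.
C: Wₕ = 0.43123407; term = 0.43123407²·(1 − 0.23808644)·1739000/3867 = 63.717282.
D: Wₕ = 0.12760195; term = 0.12760195²·(1 − 0.16416979)·3054000/789 = 52.67745.
B: Wₕ = 0.04919817; term = 0.04919817²·(1 − 0.17916892)·5228000/332 = 31.285943.
E: Wₕ = 0.39196580; term = 0.39196580²·(1 − 0.16527806)·1431000/2440 = 75.212148.
Sum = 222.89282.

222.9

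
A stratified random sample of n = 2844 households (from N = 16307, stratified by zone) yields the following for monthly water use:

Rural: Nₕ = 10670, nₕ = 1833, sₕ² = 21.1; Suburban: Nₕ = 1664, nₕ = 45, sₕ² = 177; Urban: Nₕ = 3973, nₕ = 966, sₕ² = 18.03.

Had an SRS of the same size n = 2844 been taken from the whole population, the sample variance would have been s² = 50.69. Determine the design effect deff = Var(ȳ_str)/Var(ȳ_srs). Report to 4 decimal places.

3.0424

Var(ȳ_str) = Σ Wₕ²(1−fₕ)sₕ²/nₕ with Wₕ = Nₕ/16307:
  Rural: (10670/16307)²·(1−1833/10670)·21.1/1833 = 0.0040817004
  Suburban: (1664/16307)²·(1−45/1664)·177/45 = 0.039848574
  Urban: (3973/16307)²·(1−966/3973)·18.03/966 = 8.3853743 × 10^-4
  → Var(ȳ_str) = 0.044768812.
Var(ȳ_srs) = (1 − 2844/16307)·50.69/2844 = 0.014715007.
deff = 0.044768812 / 0.014715007 = 3.0424.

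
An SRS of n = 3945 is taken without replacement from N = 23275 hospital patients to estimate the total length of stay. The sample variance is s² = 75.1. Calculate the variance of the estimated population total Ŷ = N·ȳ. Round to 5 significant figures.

Var(Ŷ) = N²·Var(ȳ) = N²·(1 − n/N)·s²/n.
f = 3945/23275 = 0.16949517; Var(ȳ) = 0.83050483·75.1/3945 = 0.015810117.
Var(Ŷ) = 23275² · 0.015810117 = 8.5647455 × 10^6.

8.5647 × 10^6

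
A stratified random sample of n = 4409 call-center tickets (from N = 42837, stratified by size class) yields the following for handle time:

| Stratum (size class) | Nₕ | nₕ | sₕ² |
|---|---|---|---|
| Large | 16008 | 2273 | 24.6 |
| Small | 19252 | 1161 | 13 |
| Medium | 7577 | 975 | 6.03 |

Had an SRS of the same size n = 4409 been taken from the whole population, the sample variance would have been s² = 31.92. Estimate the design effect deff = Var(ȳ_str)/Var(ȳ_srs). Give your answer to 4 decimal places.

0.5529

Var(ȳ_str) = Σ Wₕ²(1−fₕ)sₕ²/nₕ with Wₕ = Nₕ/42837:
  Large: (16008/42837)²·(1−2273/16008)·24.6/2273 = 0.0012967711
  Small: (19252/42837)²·(1−1161/19252)·13/1161 = 0.002125257
  Medium: (7577/42837)²·(1−975/7577)·6.03/975 = 1.6859605 × 10^-4
  → Var(ȳ_str) = 0.0035906242.
Var(ȳ_srs) = (1 − 4409/42837)·31.92/4409 = 0.0064945867.
deff = 0.0035906242 / 0.0064945867 = 0.5529.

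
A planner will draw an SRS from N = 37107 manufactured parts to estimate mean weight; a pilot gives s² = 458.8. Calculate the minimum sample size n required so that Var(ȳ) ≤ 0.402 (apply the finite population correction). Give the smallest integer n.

1108

Without fpc, n₀ = s²/D = 458.8/0.402 = 1141.2935.
With fpc, (1 − n/N)·s²/n ≤ D requires n ≥ n₀/(1 + n₀/N) = 1141.2935/(1 + 1141.2935/37107) = 1107.2384.
Rounding up, n = 1108.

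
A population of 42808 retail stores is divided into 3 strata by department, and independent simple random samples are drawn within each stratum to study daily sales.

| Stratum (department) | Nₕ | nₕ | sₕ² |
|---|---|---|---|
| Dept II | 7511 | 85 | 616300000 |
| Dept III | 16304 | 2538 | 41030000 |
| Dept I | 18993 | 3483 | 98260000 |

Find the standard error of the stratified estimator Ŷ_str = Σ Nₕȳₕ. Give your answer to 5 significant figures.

2.0405 × 10^7

Var(Ŷ_str) = Σₕ Nₕ²(1 − fₕ)sₕ²/nₕ.
Dept II: 7511²·(1 − 85/7511)·616300000/85 = 4.0441378 × 10^14.
Dept III: 16304²·(1 − 2538/16304)·41030000/2538 = 3.6283722 × 10^12.
Dept I: 18993²·(1 − 3483/18993)·98260000/3483 = 8.3105287 × 10^12.
Sum = 4.1635268 × 10^14.
SE = √(4.1635268 × 10^14) = 2.0405 × 10^7.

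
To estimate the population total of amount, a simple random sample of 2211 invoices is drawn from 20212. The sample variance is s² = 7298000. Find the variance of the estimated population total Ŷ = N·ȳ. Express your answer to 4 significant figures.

Var(Ŷ) = N²·Var(ȳ) = N²·(1 − n/N)·s²/n.
f = 2211/20212 = 0.10939046; Var(ȳ) = 0.89060954·7298000/2211 = 2939.6963.
Var(Ŷ) = 20212² · 2939.6963 = 1.2009393 × 10^12.

1.201 × 10^12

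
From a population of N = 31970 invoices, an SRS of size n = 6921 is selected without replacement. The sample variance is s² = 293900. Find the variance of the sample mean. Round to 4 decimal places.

33.2720

Under SRS without replacement, Var(ȳ) = (1 − f)·s²/n with f = n/N = 6921/31970 = 0.21648420.
Var(ȳ) = (1 − 0.21648420)·293900/6921 = 0.78351580·42.464962 = 33.271968.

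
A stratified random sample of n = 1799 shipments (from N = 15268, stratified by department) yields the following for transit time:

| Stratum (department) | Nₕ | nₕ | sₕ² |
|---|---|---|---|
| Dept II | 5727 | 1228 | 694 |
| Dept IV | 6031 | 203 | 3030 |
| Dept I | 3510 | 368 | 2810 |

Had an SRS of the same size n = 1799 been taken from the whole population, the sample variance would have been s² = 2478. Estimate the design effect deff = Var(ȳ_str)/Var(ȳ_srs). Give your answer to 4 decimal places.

Var(ȳ_str) = Σ Wₕ²(1−fₕ)sₕ²/nₕ with Wₕ = Nₕ/15268:
  Dept II: (5727/15268)²·(1−1228/5727)·694/1228 = 0.062465465
  Dept IV: (6031/15268)²·(1−203/6031)·3030/203 = 2.2505629
  Dept I: (3510/15268)²·(1−368/3510)·2810/368 = 0.3612497
  → Var(ȳ_str) = 2.6742781.
Var(ȳ_srs) = (1 − 1799/15268)·2478/1799 = 1.2151317.
deff = 2.6742781 / 1.2151317 = 2.2008.

2.2008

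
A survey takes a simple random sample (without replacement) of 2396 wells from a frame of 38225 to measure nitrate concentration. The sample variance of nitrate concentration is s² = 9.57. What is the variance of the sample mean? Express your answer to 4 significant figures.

0.003744

Under SRS without replacement, Var(ȳ) = (1 − f)·s²/n with f = n/N = 2396/38225 = 0.06268149.
Var(ȳ) = (1 − 0.06268149)·9.57/2396 = 0.93731851·0.0039941569 = 0.0037437972.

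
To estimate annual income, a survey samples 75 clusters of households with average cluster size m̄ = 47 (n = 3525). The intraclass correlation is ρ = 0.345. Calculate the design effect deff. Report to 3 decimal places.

16.870

deff = 1 + (47 − 1)·0.345 = 1 + 15.87 = 16.87.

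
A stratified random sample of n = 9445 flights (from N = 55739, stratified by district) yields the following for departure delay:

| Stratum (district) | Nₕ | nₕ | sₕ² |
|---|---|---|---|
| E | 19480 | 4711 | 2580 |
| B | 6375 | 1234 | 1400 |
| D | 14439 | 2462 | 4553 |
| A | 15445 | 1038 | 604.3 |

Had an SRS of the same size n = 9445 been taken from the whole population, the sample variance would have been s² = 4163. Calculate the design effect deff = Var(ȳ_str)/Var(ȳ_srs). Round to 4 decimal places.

Var(ȳ_str) = Σ Wₕ²(1−fₕ)sₕ²/nₕ with Wₕ = Nₕ/55739:
  E: (19480/55739)²·(1−4711/19480)·2580/4711 = 0.050714051
  B: (6375/55739)²·(1−1234/6375)·1400/1234 = 0.01196802
  D: (14439/55739)²·(1−2462/14439)·4553/2462 = 0.10293816
  A: (15445/55739)²·(1−1038/15445)·604.3/1038 = 0.041696381
  → Var(ȳ_str) = 0.20731661.
Var(ȳ_srs) = (1 − 9445/55739)·4163/9445 = 0.36607493.
deff = 0.20731661 / 0.36607493 = 0.5663.

0.5663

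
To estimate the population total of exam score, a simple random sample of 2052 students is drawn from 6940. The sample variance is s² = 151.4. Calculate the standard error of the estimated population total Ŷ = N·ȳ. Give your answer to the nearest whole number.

Var(Ŷ) = N²·Var(ȳ) = N²·(1 − n/N)·s²/n.
f = 2052/6940 = 0.29567723; Var(ȳ) = 0.70432277·151.4/2052 = 0.051966114.
Var(Ŷ) = 6940² · 0.051966114 = 2.5028751 × 10^6.
SE(Ŷ) = √(2.5028751 × 10^6) = 1582.

1582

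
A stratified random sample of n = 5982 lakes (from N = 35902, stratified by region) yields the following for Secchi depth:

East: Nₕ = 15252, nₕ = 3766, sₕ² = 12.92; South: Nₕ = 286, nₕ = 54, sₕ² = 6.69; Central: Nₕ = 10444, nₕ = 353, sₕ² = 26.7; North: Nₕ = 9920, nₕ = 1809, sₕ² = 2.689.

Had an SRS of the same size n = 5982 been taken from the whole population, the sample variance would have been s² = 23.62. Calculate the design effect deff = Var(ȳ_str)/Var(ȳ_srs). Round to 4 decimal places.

Var(ȳ_str) = Σ Wₕ²(1−fₕ)sₕ²/nₕ with Wₕ = Nₕ/35902:
  East: (15252/35902)²·(1−3766/15252)·12.92/3766 = 4.6627327 × 10^-4
  South: (286/35902)²·(1−54/286)·6.69/54 = 6.3774798 × 10^-6
  Central: (10444/35902)²·(1−353/10444)·26.7/353 = 0.0061844394
  North: (9920/35902)²·(1−1809/9920)·2.689/1809 = 9.2789968 × 10^-5
  → Var(ȳ_str) = 0.0067498801.
Var(ȳ_srs) = (1 − 5982/35902)·23.62/5982 = 0.0032906101.
deff = 0.0067498801 / 0.0032906101 = 2.0513.

2.0513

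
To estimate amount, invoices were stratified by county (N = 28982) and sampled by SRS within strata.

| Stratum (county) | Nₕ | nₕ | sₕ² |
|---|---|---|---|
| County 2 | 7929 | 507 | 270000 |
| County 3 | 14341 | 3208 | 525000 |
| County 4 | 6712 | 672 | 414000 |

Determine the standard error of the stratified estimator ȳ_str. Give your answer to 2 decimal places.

9.91

Var(ȳ_str) = Σₕ Wₕ²(1 − fₕ)sₕ²/nₕ with Wₕ = Nₕ/N, N = 28982.
County 2: Wₕ = 0.27358360; term = 0.27358360²·(1 − 0.06394249)·270000/507 = 37.311136.
County 3: Wₕ = 0.49482437; term = 0.49482437²·(1 − 0.22369430)·525000/3208 = 31.107126.
County 4: Wₕ = 0.23159202; term = 0.23159202²·(1 − 0.10011919)·414000/672 = 29.734679.
Sum = 98.152941.
SE = √(98.152941) = 9.91.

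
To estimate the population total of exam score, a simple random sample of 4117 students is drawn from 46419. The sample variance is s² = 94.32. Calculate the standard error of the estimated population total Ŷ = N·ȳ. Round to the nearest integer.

6707

Var(Ŷ) = N²·Var(ȳ) = N²·(1 − n/N)·s²/n.
f = 4117/46419 = 0.08869213; Var(ȳ) = 0.91130787·94.32/4117 = 0.020877959.
Var(Ŷ) = 46419² · 0.020877959 = 4.498623 × 10^7.
SE(Ŷ) = √(4.498623 × 10^7) = 6707.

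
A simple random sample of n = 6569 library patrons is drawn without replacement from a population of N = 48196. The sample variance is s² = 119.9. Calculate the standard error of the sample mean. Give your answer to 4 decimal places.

Under SRS without replacement, Var(ȳ) = (1 − f)·s²/n with f = n/N = 6569/48196 = 0.13629762.
Var(ȳ) = (1 − 0.13629762)·119.9/6569 = 0.86370238·0.018252398 = 0.015764639.
SE(ȳ) = √(0.015764639) = 0.1256.

0.1256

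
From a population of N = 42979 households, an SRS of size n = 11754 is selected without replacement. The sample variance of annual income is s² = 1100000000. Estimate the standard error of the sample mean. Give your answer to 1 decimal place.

Under SRS without replacement, Var(ȳ) = (1 − f)·s²/n with f = n/N = 11754/42979 = 0.27348240.
Var(ȳ) = (1 − 0.27348240)·1100000000/11754 = 0.72651760·93585.162 = 67991.268.
SE(ȳ) = √(67991.268) = 260.8.

260.8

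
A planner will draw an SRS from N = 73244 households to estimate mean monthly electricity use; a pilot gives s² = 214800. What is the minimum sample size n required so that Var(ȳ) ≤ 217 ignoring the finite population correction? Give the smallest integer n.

990

Without fpc, n₀ = s²/D = 214800/217 = 989.8618.
Rounding up, n = 990.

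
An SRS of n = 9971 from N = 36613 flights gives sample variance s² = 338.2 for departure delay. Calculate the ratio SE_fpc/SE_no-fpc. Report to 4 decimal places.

f = n/N = 9971/36613 = 0.27233496.
SE_no-fpc = √(s²/n) = 0.18416939; SE_fpc = √((1−f)s²/n) = 0.15710254.
Ratio = √(1−f) = 0.85303285.

0.8530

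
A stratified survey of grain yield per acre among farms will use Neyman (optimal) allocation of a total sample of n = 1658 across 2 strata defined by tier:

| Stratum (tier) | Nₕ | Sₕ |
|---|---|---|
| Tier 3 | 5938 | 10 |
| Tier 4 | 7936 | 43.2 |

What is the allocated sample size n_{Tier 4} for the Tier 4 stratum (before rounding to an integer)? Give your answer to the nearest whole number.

1413

Neyman allocation: nₕ = n·NₕSₕ / Σⱼ NⱼSⱼ.
Σ NⱼSⱼ = 5938·10 + 7936·43.2 = 402215.2.
n_{Tier 4} = 1658·7936·43.2 / 402215.2 = 1413.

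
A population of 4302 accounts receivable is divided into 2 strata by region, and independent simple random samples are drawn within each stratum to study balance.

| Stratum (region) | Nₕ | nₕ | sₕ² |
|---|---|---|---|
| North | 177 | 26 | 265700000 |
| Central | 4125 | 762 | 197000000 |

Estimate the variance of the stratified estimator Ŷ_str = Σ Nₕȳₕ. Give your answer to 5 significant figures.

3.8596 × 10^12

Var(Ŷ_str) = Σₕ Nₕ²(1 − fₕ)sₕ²/nₕ.
North: 177²·(1 − 26/177)·265700000/26 = 2.7312938 × 10^11.
Central: 4125²·(1 − 762/4125)·197000000/762 = 3.5864277 × 10^12.
Sum = 3.8595571 × 10^12.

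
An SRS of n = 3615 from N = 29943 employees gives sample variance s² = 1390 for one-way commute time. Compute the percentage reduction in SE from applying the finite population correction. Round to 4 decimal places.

f = n/N = 3615/29943 = 0.12072939.
SE_no-fpc = √(s²/n) = 0.62008789; SE_fpc = √((1−f)s²/n) = 0.58145288.
Ratio = √(1−f) = 0.93769431. Reduction = 100·(1 − 0.93769431) = 6.2306%.

6.2306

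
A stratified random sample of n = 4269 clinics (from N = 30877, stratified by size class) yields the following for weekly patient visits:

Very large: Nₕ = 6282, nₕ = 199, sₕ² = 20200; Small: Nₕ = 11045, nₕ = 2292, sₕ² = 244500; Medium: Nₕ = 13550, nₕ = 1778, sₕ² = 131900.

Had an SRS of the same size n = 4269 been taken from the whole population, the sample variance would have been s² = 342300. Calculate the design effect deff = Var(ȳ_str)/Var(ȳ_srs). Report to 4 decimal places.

Var(ȳ_str) = Σ Wₕ²(1−fₕ)sₕ²/nₕ with Wₕ = Nₕ/30877:
  Very large: (6282/30877)²·(1−199/6282)·20200/199 = 4.0685892
  Small: (11045/30877)²·(1−2292/11045)·244500/2292 = 10.817246
  Medium: (13550/30877)²·(1−1778/13550)·131900/1778 = 12.411732
  → Var(ȳ_str) = 27.297567.
Var(ȳ_srs) = (1 − 4269/30877)·342300/4269 = 69.096791.
deff = 27.297567 / 69.096791 = 0.3951.

0.3951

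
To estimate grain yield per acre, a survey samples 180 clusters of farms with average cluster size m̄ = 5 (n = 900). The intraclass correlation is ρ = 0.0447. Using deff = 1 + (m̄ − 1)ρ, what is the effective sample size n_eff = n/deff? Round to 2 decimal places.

deff = 1 + (5 − 1)·0.0447 = 1 + 0.1788 = 1.1788.
n_eff = 900 / 1.1788 = 763.49.

763.49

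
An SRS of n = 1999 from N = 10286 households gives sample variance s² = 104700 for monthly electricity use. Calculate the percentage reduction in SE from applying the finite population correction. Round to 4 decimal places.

10.2415

f = n/N = 1999/10286 = 0.19434182.
SE_no-fpc = √(s²/n) = 7.2371395; SE_fpc = √((1−f)s²/n) = 6.4959452.
Ratio = √(1−f) = 0.89758463. Reduction = 100·(1 − 0.89758463) = 10.2415%.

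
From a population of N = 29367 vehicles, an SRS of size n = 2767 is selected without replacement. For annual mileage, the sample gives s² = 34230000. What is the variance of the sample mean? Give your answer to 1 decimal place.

11205.2

Under SRS without replacement, Var(ȳ) = (1 − f)·s²/n with f = n/N = 2767/29367 = 0.09422140.
Var(ȳ) = (1 − 0.09422140)·34230000/2767 = 0.90577860·12370.799 = 11205.205.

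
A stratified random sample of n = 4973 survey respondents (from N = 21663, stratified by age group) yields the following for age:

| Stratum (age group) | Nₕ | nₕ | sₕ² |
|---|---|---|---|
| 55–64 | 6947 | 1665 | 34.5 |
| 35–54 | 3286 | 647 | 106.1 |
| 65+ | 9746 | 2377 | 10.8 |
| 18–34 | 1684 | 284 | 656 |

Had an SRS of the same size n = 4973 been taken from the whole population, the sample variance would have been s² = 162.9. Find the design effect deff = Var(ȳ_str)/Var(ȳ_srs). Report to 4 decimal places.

0.6716

Var(ȳ_str) = Σ Wₕ²(1−fₕ)sₕ²/nₕ with Wₕ = Nₕ/21663:
  55–64: (6947/21663)²·(1−1665/6947)·34.5/1665 = 0.0016201803
  35–54: (3286/21663)²·(1−647/3286)·106.1/647 = 0.0030302667
  65+: (9746/21663)²·(1−2377/9746)·10.8/2377 = 6.9533219 × 10^-4
  18–34: (1684/21663)²·(1−284/1684)·656/284 = 0.011604286
  → Var(ȳ_str) = 0.016950065.
Var(ȳ_srs) = (1 − 4973/21663)·162.9/4973 = 0.025237153.
deff = 0.016950065 / 0.025237153 = 0.6716.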